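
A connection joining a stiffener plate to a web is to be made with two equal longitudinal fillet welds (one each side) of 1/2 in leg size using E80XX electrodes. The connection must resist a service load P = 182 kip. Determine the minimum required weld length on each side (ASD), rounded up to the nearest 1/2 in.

L = 11 in on each side

E80XX → F_EXX = 80 ksi.
Throat t_e = 0.707 × 0.5 = 0.3535 in.
r_n/Ω = (0.6 × 80 × 0.3535) / 2.0 = 8.484 kip/in.
L_req = P / (r_n/Ω) = 182 / 8.484 = 21.45 in total.
Per side: 21.45 / 2 = 10.73 in.
Round up → use L = 11 in on each side.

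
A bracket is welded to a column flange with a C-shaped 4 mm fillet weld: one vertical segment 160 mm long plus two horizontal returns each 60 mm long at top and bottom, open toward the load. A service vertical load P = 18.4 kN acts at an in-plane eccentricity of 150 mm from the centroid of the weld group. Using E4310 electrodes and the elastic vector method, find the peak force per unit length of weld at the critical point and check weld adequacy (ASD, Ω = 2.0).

E43XX → F_EXX = 430 MPa.
Total weld length L_w = 280 mm. Treat welds as unit-width lines.
Centroid: x̄ = 2×60×30 / 280 = 12.86 mm from the vertical weld.
Polar moment about centroid: J = I_x + I_y = [160³/12 + 2×60×80²] + [160×12.86² + 2(60³/12 + 60×17.14²)] = 1207000 mm³.
Direct shear f_v = P/L_w = 18.4×10³ / 280 = 65.71 N/mm (vertical).
Torsion M = P·e = 18.4×10³ × 150 = 2760000 N·mm.
Critical point at (x, y) = (47.14, 80) from centroid. f_tx = M·y/J = 182.9 N/mm; f_ty = M·x/J = 107.8 N/mm.
Resultant f_max = √[f_tx² + (f_v + f_ty)²] = √[182.9² + (65.71 + 107.8)²] = 252.1 N/mm.
Capacity per unit length: r_n/Ω = (1/2.0) × 0.6 × 430 × (0.707 × 4) = 364.8 N/mm.
252.1 ≤ 364.8 → adequate.

f_max ≈ 252 N/mm; adequate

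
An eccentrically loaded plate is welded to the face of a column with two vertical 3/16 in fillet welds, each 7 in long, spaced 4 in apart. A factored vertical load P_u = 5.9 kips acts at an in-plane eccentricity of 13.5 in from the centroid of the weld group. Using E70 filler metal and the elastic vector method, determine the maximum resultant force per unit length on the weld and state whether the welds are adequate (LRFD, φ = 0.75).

E70XX → F_EXX = 70 ksi.
Total weld length L_w = 14 in. Treat welds as unit-width lines.
Polar moment about centroid: J = 2[d³/12 + d(b/2)²] = 2[7³/12 + 7×2²] = 113.2 in³.
Direct shear f_v = P/L_w = 5.9 / 14 = 0.4214 kip/in (vertical).
Torsion M = P·e = 5.9 × 13.5 = 79.65 kip·in.
Critical point at (x, y) = (2, 3.5) from centroid. f_tx = M·y/J = 2.463 kip/in; f_ty = M·x/J = 1.408 kip/in.
Resultant f_max = √[f_tx² + (f_v + f_ty)²] = √[2.463² + (0.4214 + 1.408)²] = 3.068 kip/in.
Capacity per unit length: φr_n = 0.75 × 0.6 × 70 × (0.707 × 0.1875) = 4.176 kip/in.
3.068 ≤ 4.176 → adequate.

f_max ≈ 3.07 kip/in; adequate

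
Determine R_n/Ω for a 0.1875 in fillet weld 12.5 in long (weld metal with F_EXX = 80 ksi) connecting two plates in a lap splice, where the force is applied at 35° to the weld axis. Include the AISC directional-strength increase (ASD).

R_n/Ω ≈ 48.4 kips

t_e = 0.707 × 0.1875 = 0.1326 in; A_we = 0.1326 × 12.5 = 1.657 in².
Directional factor: 1.0 + 0.5 sin^1.5(35°) = 1.217.
F_nw = 0.6 × 80 × 1.217 = 58.43 ksi.
R_n/Ω = (58.43 × 1.657) / 2.0 = 48.41 kips.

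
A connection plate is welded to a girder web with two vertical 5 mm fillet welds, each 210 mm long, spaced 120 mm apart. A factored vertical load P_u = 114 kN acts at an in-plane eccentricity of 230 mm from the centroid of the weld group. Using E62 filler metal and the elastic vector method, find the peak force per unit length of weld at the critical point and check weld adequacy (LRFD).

f_max ≈ 1200 N/mm; NOT adequate

E62XX → F_EXX = 620 MPa.
Total weld length L_w = 420 mm. Treat welds as unit-width lines.
Polar moment about centroid: J = 2[d³/12 + d(b/2)²] = 2[210³/12 + 210×60²] = 3056000 mm³.
Direct shear f_v = P/L_w = 114×10³ / 420 = 271.4 N/mm (vertical).
Torsion M = P·e = 114×10³ × 230 = 26220000 N·mm.
Critical point at (x, y) = (60, 105) from centroid. f_tx = M·y/J = 901 N/mm; f_ty = M·x/J = 514.9 N/mm.
Resultant f_max = √[f_tx² + (f_v + f_ty)²] = √[901² + (271.4 + 514.9)²] = 1196 N/mm.
Capacity per unit length: φr_n = 0.75 × 0.6 × 620 × (0.707 × 5) = 986.3 N/mm.
1196 > 986.3 → NOT adequate.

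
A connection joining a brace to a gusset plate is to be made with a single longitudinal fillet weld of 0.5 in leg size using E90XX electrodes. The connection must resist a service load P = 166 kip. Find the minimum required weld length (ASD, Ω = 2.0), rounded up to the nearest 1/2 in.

E90XX → F_EXX = 90 ksi.
Throat t_e = 0.707 × 0.5 = 0.3535 in.
r_n/Ω = (0.6 × 90 × 0.3535) / 2.0 = 9.544 kip/in.
L_req = P / (r_n/Ω) = 166 / 9.544 = 17.39 in total.
Round up → use L = 17.5 in.

L = 17.5 in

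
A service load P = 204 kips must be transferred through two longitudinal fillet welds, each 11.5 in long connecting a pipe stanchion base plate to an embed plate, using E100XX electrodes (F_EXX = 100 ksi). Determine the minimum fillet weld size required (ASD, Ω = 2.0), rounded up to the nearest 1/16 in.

Total weld length L = 23 in.
Required throat t_e = P × Ω / (0.6 F_EXX × L) = 204 × 2.0 / (0.6 × 100 × 23) = 0.2957 in.
Required leg w = t_e / 0.707 = 0.4182 in → use 7/16 in.

w = 7/16 in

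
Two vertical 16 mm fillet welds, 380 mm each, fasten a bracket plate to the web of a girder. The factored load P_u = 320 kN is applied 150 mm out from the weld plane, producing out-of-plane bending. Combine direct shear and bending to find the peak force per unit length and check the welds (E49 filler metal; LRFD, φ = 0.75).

E49XX → F_EXX = 490 MPa.
L_w = 2 × 380 = 760 mm; section modulus (unit throat) S = 2 × L²/6 = 48130 mm².
Direct shear f_v = P/L_w = 320×10³/760 = 421.1 N/mm.
Moment M = P × e = 320×10³ × 150 = 48000000 N·mm; bending f_b = M/S = 997.2 N/mm.
f_max = √(f_v² + f_b²) = √(421.1² + 997.2²) = 1082 N/mm.
φr_n = 0.75 × 0.6 × 490 × (0.707 × 16) = 2494 N/mm → adequate.

f_max ≈ 1080 N/mm; adequate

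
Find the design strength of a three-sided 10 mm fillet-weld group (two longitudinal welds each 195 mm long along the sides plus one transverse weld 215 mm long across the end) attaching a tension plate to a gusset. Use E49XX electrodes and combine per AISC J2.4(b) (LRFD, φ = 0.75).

φR_n ≈ 1020 kN

E49XX → F_EXX = 490 MPa.
t_e = 0.707 × 10 = 7.07 mm.
R_nwl = 0.6 × 490 × 7.07 × 390 × 10⁻³ = 810.6 kN (longitudinal, 2 welds).
R_nwt = 0.6 × 490 × 7.07 × 215 × 10⁻³ = 446.9 kN (transverse, base value).
(i) R_nwl + R_nwt = 1258 kN; (ii) 0.85 R_nwl + 1.5 R_nwt = 1359 kN.
R_n = max = 1359 kN [governs: (ii)]; φR_n = 1020 kN.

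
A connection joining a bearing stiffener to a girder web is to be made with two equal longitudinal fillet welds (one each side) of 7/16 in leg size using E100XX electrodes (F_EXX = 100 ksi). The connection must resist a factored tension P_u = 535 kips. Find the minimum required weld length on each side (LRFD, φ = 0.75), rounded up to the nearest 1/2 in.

L = 19.5 in on each side

Throat t_e = 0.707 × 0.4375 = 0.3093 in.
φr_n = 0.75 × 0.6 × 100 × 0.3093 = 13.92 kips/in.
L_req = P_u / φr_n = 535 / 13.92 = 38.44 in total.
Per side: 38.44 / 2 = 19.22 in.
Round up → use L = 19.5 in on each side.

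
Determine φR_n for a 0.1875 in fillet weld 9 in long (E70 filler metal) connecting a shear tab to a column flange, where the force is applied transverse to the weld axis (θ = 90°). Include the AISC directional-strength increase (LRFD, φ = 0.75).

φR_n ≈ 56.4 kip

E70XX → F_EXX = 70 ksi.
t_e = 0.707 × 0.1875 = 0.1326 in; A_we = 0.1326 × 9 = 1.193 in².
Directional factor: 1.0 + 0.5 sin^1.5(90°) = 1.5.
F_nw = 0.6 × 70 × 1.5 = 63 ksi.
φR_n = 0.75 × 63 × 1.193 = 56.37 kip.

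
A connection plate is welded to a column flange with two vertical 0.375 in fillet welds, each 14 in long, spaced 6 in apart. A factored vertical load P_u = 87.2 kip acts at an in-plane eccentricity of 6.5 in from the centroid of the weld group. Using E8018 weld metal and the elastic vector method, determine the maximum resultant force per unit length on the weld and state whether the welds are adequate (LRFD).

E80XX → F_EXX = 80 ksi.
Total weld length L_w = 28 in. Treat welds as unit-width lines.
Polar moment about centroid: J = 2[d³/12 + d(b/2)²] = 2[14³/12 + 14×3²] = 709.3 in³.
Direct shear f_v = P/L_w = 87.2 / 28 = 3.114 kip/in (vertical).
Torsion M = P·e = 87.2 × 6.5 = 566.8 kip·in.
Critical point at (x, y) = (3, 7) from centroid. f_tx = M·y/J = 5.593 kip/in; f_ty = M·x/J = 2.397 kip/in.
Resultant f_max = √[f_tx² + (f_v + f_ty)²] = √[5.593² + (3.114 + 2.397)²] = 7.853 kip/in.
Capacity per unit length: φr_n = 0.75 × 0.6 × 80 × (0.707 × 0.375) = 9.544 kip/in.
7.853 ≤ 9.544 → adequate.

f_max ≈ 7.85 kip/in; adequate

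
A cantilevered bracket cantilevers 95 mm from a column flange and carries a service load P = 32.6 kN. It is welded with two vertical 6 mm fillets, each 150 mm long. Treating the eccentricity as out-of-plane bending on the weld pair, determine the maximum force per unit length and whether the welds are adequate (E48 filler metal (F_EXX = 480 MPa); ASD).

f_max ≈ 427 N/mm; adequate

L_w = 2 × 150 = 300 mm; section modulus (unit throat) S = 2 × L²/6 = 7500 mm².
Direct shear f_v = P/L_w = 32.6×10³/300 = 108.7 N/mm.
Moment M = P × e = 32.6×10³ × 95 = 3097000 N·mm; bending f_b = M/S = 412.9 N/mm.
f_max = √(f_v² + f_b²) = √(108.7² + 412.9²) = 427 N/mm.
r_n/Ω = (1/2.0) × 0.6 × 480 × (0.707 × 6) = 610.8 N/mm → adequate.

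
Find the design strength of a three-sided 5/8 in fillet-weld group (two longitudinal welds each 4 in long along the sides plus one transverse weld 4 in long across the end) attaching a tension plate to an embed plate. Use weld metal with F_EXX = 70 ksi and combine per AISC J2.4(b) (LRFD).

φR_n ≈ 178 kip

t_e = 0.707 × 0.625 = 0.4419 in.
R_nwl = 0.6 × 70 × 0.4419 × 8 = 148.5 kip (longitudinal, 2 welds).
R_nwt = 0.6 × 70 × 0.4419 × 4 = 74.23 kip (transverse, base value).
(i) R_nwl + R_nwt = 222.7 kip; (ii) 0.85 R_nwl + 1.5 R_nwt = 237.6 kip.
R_n = max = 237.6 kip [governs: (ii)]; φR_n = 178.2 kip.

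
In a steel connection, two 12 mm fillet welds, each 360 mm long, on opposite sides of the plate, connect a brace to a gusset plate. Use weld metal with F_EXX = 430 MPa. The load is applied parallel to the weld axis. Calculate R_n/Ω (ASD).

Effective throat t_e = 0.707 × 12 = 8.484 mm.
Total length L = 720 mm; A_we = 8.484 × 720 = 6108 mm².
F_nw = 0.6 F_EXX = 0.6 × 430 = 258 MPa.
R_n = 258 × 6108 × 10⁻³ = 1576 kN; R_n/Ω = 1576/2.0 = 788 kN.

R_n/Ω ≈ 788 kN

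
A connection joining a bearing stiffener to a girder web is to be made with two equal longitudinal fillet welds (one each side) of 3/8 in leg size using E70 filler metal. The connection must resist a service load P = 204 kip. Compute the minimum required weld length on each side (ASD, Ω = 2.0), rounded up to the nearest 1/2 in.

L = 18.5 in on each side

E70XX → F_EXX = 70 ksi.
Throat t_e = 0.707 × 0.375 = 0.2651 in.
r_n/Ω = (0.6 × 70 × 0.2651) / 2.0 = 5.568 kip/in.
L_req = P / (r_n/Ω) = 204 / 5.568 = 36.64 in total.
Per side: 36.64 / 2 = 18.32 in.
Round up → use L = 18.5 in on each side.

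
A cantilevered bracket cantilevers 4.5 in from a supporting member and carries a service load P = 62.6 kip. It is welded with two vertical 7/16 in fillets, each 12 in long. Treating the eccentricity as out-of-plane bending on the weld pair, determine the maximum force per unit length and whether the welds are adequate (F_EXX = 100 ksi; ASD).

L_w = 2 × 12 = 24 in; section modulus (unit throat) S = 2 × L²/6 = 48 in².
Direct shear f_v = P/L_w = 62.6/24 = 2.608 kip/in.
Moment M = P × e = 62.6 × 4.5 = 281.7 kip·in; bending f_b = M/S = 5.869 kip/in.
f_max = √(f_v² + f_b²) = √(2.608² + 5.869²) = 6.422 kip/in.
r_n/Ω = (1/2.0) × 0.6 × 100 × (0.707 × 0.4375) = 9.279 kip/in → adequate.

f_max ≈ 6.42 kip/in; adequate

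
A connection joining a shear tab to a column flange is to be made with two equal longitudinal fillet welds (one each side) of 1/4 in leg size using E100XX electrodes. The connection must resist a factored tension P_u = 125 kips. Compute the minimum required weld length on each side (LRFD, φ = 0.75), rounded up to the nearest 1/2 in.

E100XX → F_EXX = 100 ksi.
Throat t_e = 0.707 × 0.25 = 0.1767 in.
φr_n = 0.75 × 0.6 × 100 × 0.1767 = 7.954 kips/in.
L_req = P_u / φr_n = 125 / 7.954 = 15.72 in total.
Per side: 15.72 / 2 = 7.858 in.
Round up → use L = 8 in on each side.

L = 8 in on each side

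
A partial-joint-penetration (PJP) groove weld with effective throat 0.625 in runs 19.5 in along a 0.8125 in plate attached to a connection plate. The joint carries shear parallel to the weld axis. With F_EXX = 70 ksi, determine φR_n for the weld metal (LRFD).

φR_n ≈ 384 kip

Effective throat (given) t_e = 0.625 in.
A_we = 0.625 × 19.5 = 12.19 in².
F_nw = 0.6 F_EXX = 42 ksi.
φR_n = 0.75 × 42 × 12.19 = 383.9 kip.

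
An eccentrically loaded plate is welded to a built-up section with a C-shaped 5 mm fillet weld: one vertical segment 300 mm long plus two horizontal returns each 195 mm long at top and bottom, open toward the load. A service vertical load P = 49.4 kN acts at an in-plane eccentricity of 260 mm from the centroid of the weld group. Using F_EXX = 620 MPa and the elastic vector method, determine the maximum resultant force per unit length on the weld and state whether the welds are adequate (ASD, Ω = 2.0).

Total weld length L_w = 690 mm. Treat welds as unit-width lines.
Centroid: x̄ = 2×195×97.5 / 690 = 55.11 mm from the vertical weld.
Polar moment about centroid: J = I_x + I_y = [300³/12 + 2×195×150²] + [300×55.11² + 2(195³/12 + 195×42.39²)] = 13870000 mm³.
Direct shear f_v = P/L_w = 49.4×10³ / 690 = 71.59 N/mm (vertical).
Torsion M = P·e = 49.4×10³ × 260 = 12844000 N·mm.
Critical point at (x, y) = (139.9, 150) from centroid. f_tx = M·y/J = 138.9 N/mm; f_ty = M·x/J = 129.5 N/mm.
Resultant f_max = √[f_tx² + (f_v + f_ty)²] = √[138.9² + (71.59 + 129.5)²] = 244.4 N/mm.
Capacity per unit length: r_n/Ω = (1/2.0) × 0.6 × 620 × (0.707 × 5) = 657.5 N/mm.
244.4 ≤ 657.5 → adequate.

f_max ≈ 244 N/mm; adequate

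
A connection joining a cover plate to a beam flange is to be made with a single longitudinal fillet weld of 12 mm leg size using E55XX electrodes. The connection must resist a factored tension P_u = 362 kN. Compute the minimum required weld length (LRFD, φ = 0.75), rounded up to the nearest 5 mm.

E55XX → F_EXX = 550 MPa.
Throat t_e = 0.707 × 12 = 8.484 mm.
φr_n = 0.75 × 0.6 × 550 × 8.484 × 10⁻³ = 2.1 kN/mm.
L_req = P_u / φr_n = 362 / 2.1 = 172.4 mm total.
Round up → use L = 175 mm.

L = 175 mm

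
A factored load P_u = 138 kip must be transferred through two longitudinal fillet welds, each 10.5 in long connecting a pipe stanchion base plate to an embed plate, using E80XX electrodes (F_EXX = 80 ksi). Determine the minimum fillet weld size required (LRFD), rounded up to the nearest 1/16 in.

Total weld length L = 21 in.
Required throat t_e = P_u / (φ × 0.6 F_EXX × L) = 138 / (0.75 × 0.6 × 80 × 21) = 0.1825 in.
Required leg w = t_e / 0.707 = 0.2582 in → use 5/16 in.

w = 5/16 in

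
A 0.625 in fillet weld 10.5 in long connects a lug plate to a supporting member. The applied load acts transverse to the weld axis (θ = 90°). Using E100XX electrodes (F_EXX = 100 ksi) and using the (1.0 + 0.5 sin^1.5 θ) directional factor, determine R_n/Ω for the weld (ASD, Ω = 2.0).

R_n/Ω ≈ 209 kips

t_e = 0.707 × 0.625 = 0.4419 in; A_we = 0.4419 × 10.5 = 4.64 in².
Directional factor: 1.0 + 0.5 sin^1.5(90°) = 1.5.
F_nw = 0.6 × 100 × 1.5 = 90 ksi.
R_n/Ω = (90 × 4.64) / 2.0 = 208.8 kips.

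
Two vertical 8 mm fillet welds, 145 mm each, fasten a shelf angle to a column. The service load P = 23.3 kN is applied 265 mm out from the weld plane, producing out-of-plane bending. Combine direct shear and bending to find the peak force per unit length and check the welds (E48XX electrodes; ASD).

f_max ≈ 885 N/mm; NOT adequate

E48XX → F_EXX = 480 MPa.
L_w = 2 × 145 = 290 mm; section modulus (unit throat) S = 2 × L²/6 = 7008 mm².
Direct shear f_v = P/L_w = 23.3×10³/290 = 80.34 N/mm.
Moment M = P × e = 23.3×10³ × 265 = 6174500 N·mm; bending f_b = M/S = 881 N/mm.
f_max = √(f_v² + f_b²) = √(80.34² + 881²) = 884.7 N/mm.
r_n/Ω = (1/2.0) × 0.6 × 480 × (0.707 × 8) = 814.5 N/mm → NOT adequate.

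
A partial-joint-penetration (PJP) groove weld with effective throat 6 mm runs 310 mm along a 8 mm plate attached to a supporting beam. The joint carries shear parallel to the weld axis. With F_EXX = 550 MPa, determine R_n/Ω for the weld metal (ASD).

R_n/Ω ≈ 307 kN

Effective throat (given) t_e = 6 mm.
A_we = 6 × 310 = 1860 mm².
F_nw = 0.6 F_EXX = 330 MPa.
R_n/Ω = (330 × 1860) / 2.0 × 10⁻³ = 306.9 kN.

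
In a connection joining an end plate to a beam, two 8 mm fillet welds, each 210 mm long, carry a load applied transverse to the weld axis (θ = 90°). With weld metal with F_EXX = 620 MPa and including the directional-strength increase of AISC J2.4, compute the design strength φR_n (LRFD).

t_e = 0.707 × 8 = 5.656 mm; A_we = 5.656 × 420 = 2376 mm².
Directional factor: 1.0 + 0.5 sin^1.5(90°) = 1.5.
F_nw = 0.6 × 620 × 1.5 = 558 MPa.
φR_n = 0.75 × 558 × 2376 × 10⁻³ = 994.2 kN.

φR_n ≈ 994 kN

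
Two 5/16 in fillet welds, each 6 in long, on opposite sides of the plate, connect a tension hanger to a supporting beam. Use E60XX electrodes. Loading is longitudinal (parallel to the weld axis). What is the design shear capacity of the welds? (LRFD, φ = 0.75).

φR_n ≈ 71.6 kips

E60XX → F_EXX = 60 ksi.
Effective throat t_e = 0.707 × 0.3125 = 0.2209 in.
Total length L = 12 in; A_we = 0.2209 × 12 = 2.651 in².
F_nw = 0.6 F_EXX = 0.6 × 60 = 36 ksi.
φR_n = 0.75 × 36 × 2.651 = 71.58 kips.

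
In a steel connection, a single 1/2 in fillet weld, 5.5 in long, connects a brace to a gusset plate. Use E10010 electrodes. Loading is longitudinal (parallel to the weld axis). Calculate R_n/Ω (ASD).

E100XX → F_EXX = 100 ksi.
Effective throat t_e = 0.707 × 0.5 = 0.3535 in.
Total length L = 5.5 in; A_we = 0.3535 × 5.5 = 1.944 in².
F_nw = 0.6 F_EXX = 0.6 × 100 = 60 ksi.
R_n = 60 × 1.944 = 116.7 kips; R_n/Ω = 116.7/2.0 = 58.33 kips.

R_n/Ω ≈ 58.3 kips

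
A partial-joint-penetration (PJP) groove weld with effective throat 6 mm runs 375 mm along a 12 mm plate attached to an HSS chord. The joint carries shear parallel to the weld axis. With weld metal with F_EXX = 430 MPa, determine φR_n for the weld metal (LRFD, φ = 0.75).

Effective throat (given) t_e = 6 mm.
A_we = 6 × 375 = 2250 mm².
F_nw = 0.6 F_EXX = 258 MPa.
φR_n = 0.75 × 258 × 2250 × 10⁻³ = 435.4 kN.

φR_n ≈ 435 kN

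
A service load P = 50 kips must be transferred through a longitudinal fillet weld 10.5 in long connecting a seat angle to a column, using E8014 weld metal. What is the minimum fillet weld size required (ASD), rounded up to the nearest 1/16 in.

w = 5/16 in

E80XX → F_EXX = 80 ksi.
Total weld length L = 10.5 in.
Required throat t_e = P × Ω / (0.6 F_EXX × L) = 50 × 2.0 / (0.6 × 80 × 10.5) = 0.1984 in.
Required leg w = t_e / 0.707 = 0.2806 in → use 5/16 in.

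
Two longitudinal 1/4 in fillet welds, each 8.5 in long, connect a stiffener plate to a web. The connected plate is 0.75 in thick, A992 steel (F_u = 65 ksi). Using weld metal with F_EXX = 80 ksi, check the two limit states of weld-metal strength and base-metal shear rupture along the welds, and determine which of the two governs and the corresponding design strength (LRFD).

t_e = 0.707 × 0.25 = 0.1767 in; L = 17 in.
Weld metal: φR_n = 0.75 × 0.6 × 80 × 0.1767 × 17 = 108.2 kip.
Base metal (shear rupture): φR_n = 0.75 × 0.6 × 65 × 0.75 × 17 = 372.9 kip.
Governing: weld metal.

φR_n ≈ 108 kip (weld metal governs)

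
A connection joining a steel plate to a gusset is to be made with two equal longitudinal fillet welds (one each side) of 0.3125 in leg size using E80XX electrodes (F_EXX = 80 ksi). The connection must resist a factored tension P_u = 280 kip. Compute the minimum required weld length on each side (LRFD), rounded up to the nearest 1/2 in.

Throat t_e = 0.707 × 0.3125 = 0.2209 in.
φr_n = 0.75 × 0.6 × 80 × 0.2209 = 7.954 kip/in.
L_req = P_u / φr_n = 280 / 7.954 = 35.2 in total.
Per side: 35.2 / 2 = 17.6 in.
Round up → use L = 18 in on each side.

L = 18 in on each side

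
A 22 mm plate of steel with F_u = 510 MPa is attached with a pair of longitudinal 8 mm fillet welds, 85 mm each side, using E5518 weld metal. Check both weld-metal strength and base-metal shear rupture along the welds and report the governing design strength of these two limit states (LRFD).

E55XX → F_EXX = 550 MPa.
t_e = 0.707 × 8 = 5.656 mm; L = 170 mm.
Weld metal: φR_n = 0.75 × 0.6 × 550 × 5.656 × 170 × 10⁻³ = 238 kN.
Base metal (shear rupture): φR_n = 0.75 × 0.6 × 510 × 22 × 170 × 10⁻³ = 858.3 kN.
Governing: weld metal.

φR_n ≈ 238 kN (weld metal governs)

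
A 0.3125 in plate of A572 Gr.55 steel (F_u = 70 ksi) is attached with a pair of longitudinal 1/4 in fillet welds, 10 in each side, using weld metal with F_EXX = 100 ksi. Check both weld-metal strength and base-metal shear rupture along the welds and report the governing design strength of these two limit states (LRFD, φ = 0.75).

φR_n ≈ 159 kips (weld metal governs)

t_e = 0.707 × 0.25 = 0.1767 in; L = 20 in.
Weld metal: φR_n = 0.75 × 0.6 × 100 × 0.1767 × 20 = 159.1 kips.
Base metal (shear rupture): φR_n = 0.75 × 0.6 × 70 × 0.3125 × 20 = 196.9 kips.
Governing: weld metal.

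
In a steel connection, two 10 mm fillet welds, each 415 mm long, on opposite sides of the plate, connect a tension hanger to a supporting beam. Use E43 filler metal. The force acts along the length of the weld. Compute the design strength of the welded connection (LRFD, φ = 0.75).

E43XX → F_EXX = 430 MPa.
Effective throat t_e = 0.707 × 10 = 7.07 mm.
Total length L = 830 mm; A_we = 7.07 × 830 = 5868 mm².
F_nw = 0.6 F_EXX = 0.6 × 430 = 258 MPa.
φR_n = 0.75 × 258 × 5868 × 10⁻³ = 1135 kN.

φR_n ≈ 1140 kN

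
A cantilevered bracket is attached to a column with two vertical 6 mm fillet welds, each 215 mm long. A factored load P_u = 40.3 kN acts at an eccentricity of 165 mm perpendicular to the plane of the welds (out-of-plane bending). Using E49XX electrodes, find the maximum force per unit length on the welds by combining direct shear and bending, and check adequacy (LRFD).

f_max ≈ 442 N/mm; adequate

E49XX → F_EXX = 490 MPa.
L_w = 2 × 215 = 430 mm; section modulus (unit throat) S = 2 × L²/6 = 15410 mm².
Direct shear f_v = P/L_w = 40.3×10³/430 = 93.72 N/mm.
Moment M = P × e = 40.3×10³ × 165 = 6649500 N·mm; bending f_b = M/S = 431.6 N/mm.
f_max = √(f_v² + f_b²) = √(93.72² + 431.6²) = 441.6 N/mm.
φr_n = 0.75 × 0.6 × 490 × (0.707 × 6) = 935.4 N/mm → adequate.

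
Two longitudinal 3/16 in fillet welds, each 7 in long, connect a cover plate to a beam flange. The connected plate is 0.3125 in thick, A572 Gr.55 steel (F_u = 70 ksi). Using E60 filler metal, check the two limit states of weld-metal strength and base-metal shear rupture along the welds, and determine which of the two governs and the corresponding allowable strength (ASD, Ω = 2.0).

R_n/Ω ≈ 33.4 kips (weld metal governs)

E60XX → F_EXX = 60 ksi.
t_e = 0.707 × 0.1875 = 0.1326 in; L = 14 in.
Weld metal: R_n/Ω = (1/2.0) × 0.6 × 60 × 0.1326 × 14 = 33.41 kips.
Base metal (shear rupture): R_n/Ω = (1/2.0) × 0.6 × 70 × 0.3125 × 14 = 91.88 kips.
Governing: weld metal.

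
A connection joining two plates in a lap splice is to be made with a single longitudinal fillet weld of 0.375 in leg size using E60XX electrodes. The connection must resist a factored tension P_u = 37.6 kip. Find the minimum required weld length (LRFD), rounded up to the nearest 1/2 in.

L = 5.5 in

E60XX → F_EXX = 60 ksi.
Throat t_e = 0.707 × 0.375 = 0.2651 in.
φr_n = 0.75 × 0.6 × 60 × 0.2651 = 7.158 kip/in.
L_req = P_u / φr_n = 37.6 / 7.158 = 5.253 in total.
Round up → use L = 5.5 in.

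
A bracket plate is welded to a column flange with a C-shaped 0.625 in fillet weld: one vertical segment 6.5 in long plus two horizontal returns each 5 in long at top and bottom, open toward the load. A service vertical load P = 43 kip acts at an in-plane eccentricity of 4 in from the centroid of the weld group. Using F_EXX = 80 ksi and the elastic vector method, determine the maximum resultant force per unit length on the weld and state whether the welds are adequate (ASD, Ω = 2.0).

Total weld length L_w = 16.5 in. Treat welds as unit-width lines.
Centroid: x̄ = 2×5×2.5 / 16.5 = 1.515 in from the vertical weld.
Polar moment about centroid: J = I_x + I_y = [6.5³/12 + 2×5×3.25²] + [6.5×1.515² + 2(5³/12 + 5×0.9848²)] = 174 in³.
Direct shear f_v = P/L_w = 43 / 16.5 = 2.606 kip/in (vertical).
Torsion M = P·e = 43 × 4 = 172 kip·in.
Critical point at (x, y) = (3.485, 3.25) from centroid. f_tx = M·y/J = 3.213 kip/in; f_ty = M·x/J = 3.445 kip/in.
Resultant f_max = √[f_tx² + (f_v + f_ty)²] = √[3.213² + (2.606 + 3.445)²] = 6.852 kip/in.
Capacity per unit length: r_n/Ω = (1/2.0) × 0.6 × 80 × (0.707 × 0.625) = 10.6 kip/in.
6.852 ≤ 10.6 → adequate.

f_max ≈ 6.85 kip/in; adequate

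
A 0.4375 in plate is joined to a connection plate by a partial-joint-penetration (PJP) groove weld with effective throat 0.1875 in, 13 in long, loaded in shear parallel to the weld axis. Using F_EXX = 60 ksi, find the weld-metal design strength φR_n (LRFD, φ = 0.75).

φR_n ≈ 65.8 kips

Effective throat (given) t_e = 0.1875 in.
A_we = 0.1875 × 13 = 2.438 in².
F_nw = 0.6 F_EXX = 36 ksi.
φR_n = 0.75 × 36 × 2.438 = 65.81 kips.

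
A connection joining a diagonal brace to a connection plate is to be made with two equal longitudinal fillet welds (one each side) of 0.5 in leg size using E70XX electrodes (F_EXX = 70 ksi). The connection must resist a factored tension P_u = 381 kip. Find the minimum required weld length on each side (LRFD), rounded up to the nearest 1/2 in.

Throat t_e = 0.707 × 0.5 = 0.3535 in.
φr_n = 0.75 × 0.6 × 70 × 0.3535 = 11.14 kip/in.
L_req = P_u / φr_n = 381 / 11.14 = 34.22 in total.
Per side: 34.22 / 2 = 17.11 in.
Round up → use L = 17.5 in on each side.

L = 17.5 in on each side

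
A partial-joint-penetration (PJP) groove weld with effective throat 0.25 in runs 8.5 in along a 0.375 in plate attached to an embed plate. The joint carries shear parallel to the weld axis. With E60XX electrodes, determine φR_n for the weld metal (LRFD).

φR_n ≈ 57.4 kip

E60XX → F_EXX = 60 ksi.
Effective throat (given) t_e = 0.25 in.
A_we = 0.25 × 8.5 = 2.125 in².
F_nw = 0.6 F_EXX = 36 ksi.
φR_n = 0.75 × 36 × 2.125 = 57.38 kip.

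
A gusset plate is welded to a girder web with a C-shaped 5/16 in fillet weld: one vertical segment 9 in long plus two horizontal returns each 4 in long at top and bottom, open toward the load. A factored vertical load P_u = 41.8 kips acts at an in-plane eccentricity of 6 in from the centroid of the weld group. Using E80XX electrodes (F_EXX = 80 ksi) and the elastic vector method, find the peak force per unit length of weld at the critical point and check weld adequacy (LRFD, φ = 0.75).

f_max ≈ 7.13 kip/in; adequate

Total weld length L_w = 17 in. Treat welds as unit-width lines.
Centroid: x̄ = 2×4×2 / 17 = 0.9412 in from the vertical weld.
Polar moment about centroid: J = I_x + I_y = [9³/12 + 2×4×4.5²] + [9×0.9412² + 2(4³/12 + 4×1.059²)] = 250.4 in³.
Direct shear f_v = P/L_w = 41.8 / 17 = 2.459 kip/in (vertical).
Torsion M = P·e = 41.8 × 6 = 250.8 kip·in.
Critical point at (x, y) = (3.059, 4.5) from centroid. f_tx = M·y/J = 4.508 kip/in; f_ty = M·x/J = 3.064 kip/in.
Resultant f_max = √[f_tx² + (f_v + f_ty)²] = √[4.508² + (2.459 + 3.064)²] = 7.129 kip/in.
Capacity per unit length: φr_n = 0.75 × 0.6 × 80 × (0.707 × 0.3125) = 7.954 kip/in.
7.129 ≤ 7.954 → adequate.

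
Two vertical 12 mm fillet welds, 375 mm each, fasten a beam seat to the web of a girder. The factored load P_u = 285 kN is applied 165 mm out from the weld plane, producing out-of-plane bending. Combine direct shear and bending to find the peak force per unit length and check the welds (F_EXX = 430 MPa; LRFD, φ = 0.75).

L_w = 2 × 375 = 750 mm; section modulus (unit throat) S = 2 × L²/6 = 46880 mm².
Direct shear f_v = P/L_w = 285×10³/750 = 380 N/mm.
Moment M = P × e = 285×10³ × 165 = 47025000 N·mm; bending f_b = M/S = 1003 N/mm.
f_max = √(f_v² + f_b²) = √(380² + 1003²) = 1073 N/mm.
φr_n = 0.75 × 0.6 × 430 × (0.707 × 12) = 1642 N/mm → adequate.

f_max ≈ 1070 N/mm; adequate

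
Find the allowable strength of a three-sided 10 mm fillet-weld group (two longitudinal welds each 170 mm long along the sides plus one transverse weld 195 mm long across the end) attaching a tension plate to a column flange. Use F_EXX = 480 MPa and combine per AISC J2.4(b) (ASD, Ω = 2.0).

R_n/Ω ≈ 592 kN

t_e = 0.707 × 10 = 7.07 mm.
R_nwl = 0.6 × 480 × 7.07 × 340 × 10⁻³ = 692.3 kN (longitudinal, 2 welds).
R_nwt = 0.6 × 480 × 7.07 × 195 × 10⁻³ = 397.1 kN (transverse, base value).
(i) R_nwl + R_nwt = 1089 kN; (ii) 0.85 R_nwl + 1.5 R_nwt = 1184 kN.
R_n = max = 1184 kN [governs: (ii)]; R_n/Ω = 592 kN.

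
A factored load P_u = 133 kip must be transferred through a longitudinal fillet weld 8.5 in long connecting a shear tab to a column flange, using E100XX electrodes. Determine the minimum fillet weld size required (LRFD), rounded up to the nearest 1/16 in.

w = 1/2 in

E100XX → F_EXX = 100 ksi.
Total weld length L = 8.5 in.
Required throat t_e = P_u / (φ × 0.6 F_EXX × L) = 133 / (0.75 × 0.6 × 100 × 8.5) = 0.3477 in.
Required leg w = t_e / 0.707 = 0.4918 in → use 1/2 in.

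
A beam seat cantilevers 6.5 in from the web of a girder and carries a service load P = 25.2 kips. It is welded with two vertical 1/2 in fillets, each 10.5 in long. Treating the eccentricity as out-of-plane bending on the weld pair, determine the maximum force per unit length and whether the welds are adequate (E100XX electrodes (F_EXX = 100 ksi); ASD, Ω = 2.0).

L_w = 2 × 10.5 = 21 in; section modulus (unit throat) S = 2 × L²/6 = 36.75 in².
Direct shear f_v = P/L_w = 25.2/21 = 1.2 kip/in.
Moment M = P × e = 25.2 × 6.5 = 163.8 kip·in; bending f_b = M/S = 4.457 kip/in.
f_max = √(f_v² + f_b²) = √(1.2² + 4.457²) = 4.616 kip/in.
r_n/Ω = (1/2.0) × 0.6 × 100 × (0.707 × 0.5) = 10.6 kip/in → adequate.

f_max ≈ 4.62 kip/in; adequate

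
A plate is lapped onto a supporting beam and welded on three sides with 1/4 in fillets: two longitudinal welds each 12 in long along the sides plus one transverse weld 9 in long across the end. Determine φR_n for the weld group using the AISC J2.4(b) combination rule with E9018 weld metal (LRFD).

E90XX → F_EXX = 90 ksi.
t_e = 0.707 × 0.25 = 0.1767 in.
R_nwl = 0.6 × 90 × 0.1767 × 24 = 229.1 kips (longitudinal, 2 welds).
R_nwt = 0.6 × 90 × 0.1767 × 9 = 85.9 kips (transverse, base value).
(i) R_nwl + R_nwt = 315 kips; (ii) 0.85 R_nwl + 1.5 R_nwt = 323.6 kips.
R_n = max = 323.6 kips [governs: (ii)]; φR_n = 242.7 kips.

φR_n ≈ 243 kips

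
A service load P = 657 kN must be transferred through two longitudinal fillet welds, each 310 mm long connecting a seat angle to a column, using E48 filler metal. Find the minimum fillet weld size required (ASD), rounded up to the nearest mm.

w = 11 mm

E48XX → F_EXX = 480 MPa.
Total weld length L = 620 mm.
Required throat t_e = P × Ω / (0.6 F_EXX × L) = 657 × 2.0 / (0.6 × 480 × 620 × 10⁻³) = 7.359 mm.
Required leg w = t_e / 0.707 = 10.41 mm → use 11 mm.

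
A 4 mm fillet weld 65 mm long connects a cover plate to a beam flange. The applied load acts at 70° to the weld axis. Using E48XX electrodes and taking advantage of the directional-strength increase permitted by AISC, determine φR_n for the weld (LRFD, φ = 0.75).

φR_n ≈ 57.8 kN

E48XX → F_EXX = 480 MPa.
t_e = 0.707 × 4 = 2.828 mm; A_we = 2.828 × 65 = 183.8 mm².
Directional factor: 1.0 + 0.5 sin^1.5(70°) = 1.455.
F_nw = 0.6 × 480 × 1.455 = 419.2 MPa.
φR_n = 0.75 × 419.2 × 183.8 × 10⁻³ = 57.79 kN.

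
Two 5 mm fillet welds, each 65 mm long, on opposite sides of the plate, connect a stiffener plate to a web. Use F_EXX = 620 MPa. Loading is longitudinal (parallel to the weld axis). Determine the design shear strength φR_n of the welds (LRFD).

φR_n ≈ 128 kN

Effective throat t_e = 0.707 × 5 = 3.535 mm.
Total length L = 130 mm; A_we = 3.535 × 130 = 459.5 mm².
F_nw = 0.6 F_EXX = 0.6 × 620 = 372 MPa.
φR_n = 0.75 × 372 × 459.5 × 10⁻³ = 128.2 kN.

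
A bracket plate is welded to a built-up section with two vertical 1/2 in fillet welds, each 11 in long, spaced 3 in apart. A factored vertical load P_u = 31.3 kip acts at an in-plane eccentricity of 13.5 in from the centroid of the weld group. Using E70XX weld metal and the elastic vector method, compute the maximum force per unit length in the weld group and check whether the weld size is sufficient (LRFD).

f_max ≈ 9.35 kip/in; adequate

E70XX → F_EXX = 70 ksi.
Total weld length L_w = 22 in. Treat welds as unit-width lines.
Polar moment about centroid: J = 2[d³/12 + d(b/2)²] = 2[11³/12 + 11×1.5²] = 271.3 in³.
Direct shear f_v = P/L_w = 31.3 / 22 = 1.423 kip/in (vertical).
Torsion M = P·e = 31.3 × 13.5 = 422.55 kip·in.
Critical point at (x, y) = (1.5, 5.5) from centroid. f_tx = M·y/J = 8.565 kip/in; f_ty = M·x/J = 2.336 kip/in.
Resultant f_max = √[f_tx² + (f_v + f_ty)²] = √[8.565² + (1.423 + 2.336)²] = 9.354 kip/in.
Capacity per unit length: φr_n = 0.75 × 0.6 × 70 × (0.707 × 0.5) = 11.14 kip/in.
9.354 ≤ 11.14 → adequate.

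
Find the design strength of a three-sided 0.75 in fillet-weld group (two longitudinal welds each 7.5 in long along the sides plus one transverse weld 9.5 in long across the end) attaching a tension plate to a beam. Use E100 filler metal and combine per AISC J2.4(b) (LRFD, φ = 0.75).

φR_n ≈ 644 kips

E100XX → F_EXX = 100 ksi.
t_e = 0.707 × 0.75 = 0.5302 in.
R_nwl = 0.6 × 100 × 0.5302 × 15 = 477.2 kips (longitudinal, 2 welds).
R_nwt = 0.6 × 100 × 0.5302 × 9.5 = 302.2 kips (transverse, base value).
(i) R_nwl + R_nwt = 779.5 kips; (ii) 0.85 R_nwl + 1.5 R_nwt = 859 kips.
R_n = max = 859 kips [governs: (ii)]; φR_n = 644.3 kips.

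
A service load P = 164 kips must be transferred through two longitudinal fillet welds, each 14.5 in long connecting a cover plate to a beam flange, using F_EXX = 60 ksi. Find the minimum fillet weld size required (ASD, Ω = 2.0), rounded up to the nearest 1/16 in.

w = 1/2 in

Total weld length L = 29 in.
Required throat t_e = P × Ω / (0.6 F_EXX × L) = 164 × 2.0 / (0.6 × 60 × 29) = 0.3142 in.
Required leg w = t_e / 0.707 = 0.4444 in → use 1/2 in.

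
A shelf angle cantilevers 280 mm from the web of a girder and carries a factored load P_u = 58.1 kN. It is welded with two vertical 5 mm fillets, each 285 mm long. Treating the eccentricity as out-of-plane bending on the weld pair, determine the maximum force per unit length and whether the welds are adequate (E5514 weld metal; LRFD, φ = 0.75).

f_max ≈ 609 N/mm; adequate

E55XX → F_EXX = 550 MPa.
L_w = 2 × 285 = 570 mm; section modulus (unit throat) S = 2 × L²/6 = 27080 mm².
Direct shear f_v = P/L_w = 58.1×10³/570 = 101.9 N/mm.
Moment M = P × e = 58.1×10³ × 280 = 16268000 N·mm; bending f_b = M/S = 600.8 N/mm.
f_max = √(f_v² + f_b²) = √(101.9² + 600.8²) = 609.4 N/mm.
φr_n = 0.75 × 0.6 × 550 × (0.707 × 5) = 874.9 N/mm → adequate.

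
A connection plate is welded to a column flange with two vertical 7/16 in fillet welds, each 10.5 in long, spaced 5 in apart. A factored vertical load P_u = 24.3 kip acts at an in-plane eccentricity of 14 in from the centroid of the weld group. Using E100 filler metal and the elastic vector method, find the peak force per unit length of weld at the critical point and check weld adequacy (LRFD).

f_max ≈ 6.68 kip/in; adequate

E100XX → F_EXX = 100 ksi.
Total weld length L_w = 21 in. Treat welds as unit-width lines.
Polar moment about centroid: J = 2[d³/12 + d(b/2)²] = 2[10.5³/12 + 10.5×2.5²] = 324.2 in³.
Direct shear f_v = P/L_w = 24.3 / 21 = 1.157 kip/in (vertical).
Torsion M = P·e = 24.3 × 14 = 340.2 kip·in.
Critical point at (x, y) = (2.5, 5.25) from centroid. f_tx = M·y/J = 5.509 kip/in; f_ty = M·x/J = 2.623 kip/in.
Resultant f_max = √[f_tx² + (f_v + f_ty)²] = √[5.509² + (1.157 + 2.623)²] = 6.682 kip/in.
Capacity per unit length: φr_n = 0.75 × 0.6 × 100 × (0.707 × 0.4375) = 13.92 kip/in.
6.682 ≤ 13.92 → adequate.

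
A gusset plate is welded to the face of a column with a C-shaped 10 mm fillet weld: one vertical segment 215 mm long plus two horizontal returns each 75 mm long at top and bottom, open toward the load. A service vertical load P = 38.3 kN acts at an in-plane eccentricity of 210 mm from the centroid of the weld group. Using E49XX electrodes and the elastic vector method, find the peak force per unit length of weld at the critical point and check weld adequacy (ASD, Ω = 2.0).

E49XX → F_EXX = 490 MPa.
Total weld length L_w = 365 mm. Treat welds as unit-width lines.
Centroid: x̄ = 2×75×37.5 / 365 = 15.41 mm from the vertical weld.
Polar moment about centroid: J = I_x + I_y = [215³/12 + 2×75×107.5²] + [215×15.41² + 2(75³/12 + 75×22.09²)] = 2756000 mm³.
Direct shear f_v = P/L_w = 38.3×10³ / 365 = 104.9 N/mm (vertical).
Torsion M = P·e = 38.3×10³ × 210 = 8043000 N·mm.
Critical point at (x, y) = (59.59, 107.5) from centroid. f_tx = M·y/J = 313.7 N/mm; f_ty = M·x/J = 173.9 N/mm.
Resultant f_max = √[f_tx² + (f_v + f_ty)²] = √[313.7² + (104.9 + 173.9)²] = 419.7 N/mm.
Capacity per unit length: r_n/Ω = (1/2.0) × 0.6 × 490 × (0.707 × 10) = 1039 N/mm.
419.7 ≤ 1039 → adequate.

f_max ≈ 420 N/mm; adequate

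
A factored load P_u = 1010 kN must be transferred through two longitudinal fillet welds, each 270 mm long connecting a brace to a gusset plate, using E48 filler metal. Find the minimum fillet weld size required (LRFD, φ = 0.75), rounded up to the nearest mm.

w = 13 mm

E48XX → F_EXX = 480 MPa.
Total weld length L = 540 mm.
Required throat t_e = P_u / (φ × 0.6 F_EXX × L) = 1010 / (0.75 × 0.6 × 480 × 540 × 10⁻³) = 8.659 mm.
Required leg w = t_e / 0.707 = 12.25 mm → use 13 mm.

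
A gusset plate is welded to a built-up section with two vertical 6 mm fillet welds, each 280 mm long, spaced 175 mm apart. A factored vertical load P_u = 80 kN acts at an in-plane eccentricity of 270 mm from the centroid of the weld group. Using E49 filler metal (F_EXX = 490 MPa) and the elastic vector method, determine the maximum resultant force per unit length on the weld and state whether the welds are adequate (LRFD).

f_max ≈ 538 N/mm; adequate

Total weld length L_w = 560 mm. Treat welds as unit-width lines.
Polar moment about centroid: J = 2[d³/12 + d(b/2)²] = 2[280³/12 + 280×87.5²] = 7946000 mm³.
Direct shear f_v = P/L_w = 80×10³ / 560 = 142.9 N/mm (vertical).
Torsion M = P·e = 80×10³ × 270 = 21600000 N·mm.
Critical point at (x, y) = (87.5, 140) from centroid. f_tx = M·y/J = 380.6 N/mm; f_ty = M·x/J = 237.9 N/mm.
Resultant f_max = √[f_tx² + (f_v + f_ty)²] = √[380.6² + (142.9 + 237.9)²] = 538.3 N/mm.
Capacity per unit length: φr_n = 0.75 × 0.6 × 490 × (0.707 × 6) = 935.4 N/mm.
538.3 ≤ 935.4 → adequate.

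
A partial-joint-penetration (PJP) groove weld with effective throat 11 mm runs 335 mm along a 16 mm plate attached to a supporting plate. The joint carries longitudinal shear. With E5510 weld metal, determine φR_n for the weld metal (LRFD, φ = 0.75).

φR_n ≈ 912 kN

E55XX → F_EXX = 550 MPa.
Effective throat (given) t_e = 11 mm.
A_we = 11 × 335 = 3685 mm².
F_nw = 0.6 F_EXX = 330 MPa.
φR_n = 0.75 × 330 × 3685 × 10⁻³ = 912 kN.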